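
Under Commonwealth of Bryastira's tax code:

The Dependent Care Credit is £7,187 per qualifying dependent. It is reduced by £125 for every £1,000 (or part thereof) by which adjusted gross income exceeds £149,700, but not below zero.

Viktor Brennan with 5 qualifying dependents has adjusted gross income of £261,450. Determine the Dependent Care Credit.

£21,935

Dependent Care Credit: base = 5 × £7,187 = £35,935. income exceeds £149,700 by £111,750, which is 112 full-or-partial £1,000 increments; reduction = 112 × £125 = £14,000, leaving £21,935.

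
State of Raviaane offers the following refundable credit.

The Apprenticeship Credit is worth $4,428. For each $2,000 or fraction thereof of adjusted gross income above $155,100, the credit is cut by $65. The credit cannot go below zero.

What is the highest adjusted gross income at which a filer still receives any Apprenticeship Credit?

$291,100

After 68 increments the reduction is 68 × $65 = $4,420, leaving $8; one more increment wipes it out. Increment 68 ends at excess 68 × $2,000 = $136,000, so the highest qualifying income is $155,100 + $136,000 = $291,100.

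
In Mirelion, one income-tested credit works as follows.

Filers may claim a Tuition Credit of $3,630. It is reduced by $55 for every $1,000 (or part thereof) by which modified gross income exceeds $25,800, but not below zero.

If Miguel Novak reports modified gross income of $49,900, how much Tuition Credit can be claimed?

Tuition Credit: income exceeds $25,800 by $24,100, which is 25 full-or-partial $1,000 increments; reduction = 25 × $55 = $1,375, leaving $2,255.

$2,255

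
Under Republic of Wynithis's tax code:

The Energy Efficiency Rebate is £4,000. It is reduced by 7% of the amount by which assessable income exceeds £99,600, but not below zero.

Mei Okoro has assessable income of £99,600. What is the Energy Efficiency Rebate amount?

Energy Efficiency Rebate: £99,600 is at or below the £99,600 threshold, so the full £4,000 applies.

£4,000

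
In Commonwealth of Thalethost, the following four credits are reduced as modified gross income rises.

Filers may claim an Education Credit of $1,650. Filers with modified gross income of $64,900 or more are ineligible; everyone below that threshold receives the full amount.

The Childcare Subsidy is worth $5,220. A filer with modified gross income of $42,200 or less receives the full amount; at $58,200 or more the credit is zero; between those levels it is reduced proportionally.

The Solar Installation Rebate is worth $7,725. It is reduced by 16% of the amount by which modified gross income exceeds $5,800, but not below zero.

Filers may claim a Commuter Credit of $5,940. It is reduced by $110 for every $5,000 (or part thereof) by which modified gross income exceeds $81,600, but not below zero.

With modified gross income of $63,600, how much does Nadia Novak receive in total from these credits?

$7,590

Education Credit: $63,600 is below the $64,900 cutoff, so the full $1,650 applies.
Childcare Subsidy: $63,600 is at or above $58,200, so the credit is $0.
Solar Installation Rebate: 16% of the $57,800 excess over $5,800 is $9,248 ≥ base, so the credit is $0.
Commuter Credit: $63,600 is at or below the $81,600 threshold, so the full $5,940 applies.
Total: $1,650 + $0 + $0 + $5,940 = $7,590.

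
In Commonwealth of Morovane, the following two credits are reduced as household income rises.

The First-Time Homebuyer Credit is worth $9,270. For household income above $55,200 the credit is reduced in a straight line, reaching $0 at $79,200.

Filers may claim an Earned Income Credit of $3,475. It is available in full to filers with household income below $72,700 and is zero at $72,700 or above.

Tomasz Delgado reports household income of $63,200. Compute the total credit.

$9,655

First-Time Homebuyer Credit: $63,200 is $8,000 into a $24,000 phase-out range, leaving 16,000/24,000 of the credit: $9,270 × 16,000/24,000 = $6,180.
Earned Income Credit: $63,200 is below the $72,700 cutoff, so the full $3,475 applies.
Total: $6,180 + $3,475 = $9,655.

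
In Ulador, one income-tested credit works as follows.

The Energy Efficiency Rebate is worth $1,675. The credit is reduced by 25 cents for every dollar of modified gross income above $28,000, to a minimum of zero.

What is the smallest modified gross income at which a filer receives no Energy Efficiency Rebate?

The credit falls by 25% of each dollar above $28,000, so it reaches zero when the excess is $1,675 / 25% = $6,700: income = $28,000 + $6,700 = $34,700.

$34,700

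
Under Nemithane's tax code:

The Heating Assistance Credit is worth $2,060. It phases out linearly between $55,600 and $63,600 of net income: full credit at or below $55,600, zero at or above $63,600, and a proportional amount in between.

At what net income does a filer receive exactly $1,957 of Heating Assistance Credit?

$1,957 is 1,957/2,060 of the full $2,060, so 103/2,060 of the $8,000 range has been used: income = $55,600 + $8,000 × 103/2,060 = $56,000.

$56,000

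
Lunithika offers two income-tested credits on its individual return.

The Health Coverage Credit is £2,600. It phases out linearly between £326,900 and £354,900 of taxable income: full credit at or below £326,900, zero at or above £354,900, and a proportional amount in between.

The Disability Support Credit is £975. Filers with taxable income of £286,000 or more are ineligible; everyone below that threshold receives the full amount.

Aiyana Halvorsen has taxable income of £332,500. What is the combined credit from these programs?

£2,080

Health Coverage Credit: £332,500 is £5,600 into a £28,000 phase-out range, leaving 22,400/28,000 of the credit: £2,600 × 22,400/28,000 = £2,080.
Disability Support Credit: £332,500 meets or exceeds the £286,000 cutoff, so the credit is £0.
Total: £2,080 + £0 = £2,080.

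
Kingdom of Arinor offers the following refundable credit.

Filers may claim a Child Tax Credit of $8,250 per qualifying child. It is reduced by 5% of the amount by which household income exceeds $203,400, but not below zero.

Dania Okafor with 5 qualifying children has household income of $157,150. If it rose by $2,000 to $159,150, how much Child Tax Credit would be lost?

$0

At $157,150 — base = 5 × $8,250 = $41,250. $157,150 is at or below the $203,400 threshold, so the full $41,250 applies.
At $159,150 — base = 5 × $8,250 = $41,250. $159,150 is at or below the $203,400 threshold, so the full $41,250 applies.
Lost: $41,250 − $41,250 = $0.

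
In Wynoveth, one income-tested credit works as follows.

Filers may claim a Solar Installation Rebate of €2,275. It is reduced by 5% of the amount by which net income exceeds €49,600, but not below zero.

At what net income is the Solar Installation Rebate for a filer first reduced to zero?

The credit falls by 5% of each euro above €49,600, so it reaches zero when the excess is €2,275 / 5% = €45,500: income = €49,600 + €45,500 = €95,100.

€95,100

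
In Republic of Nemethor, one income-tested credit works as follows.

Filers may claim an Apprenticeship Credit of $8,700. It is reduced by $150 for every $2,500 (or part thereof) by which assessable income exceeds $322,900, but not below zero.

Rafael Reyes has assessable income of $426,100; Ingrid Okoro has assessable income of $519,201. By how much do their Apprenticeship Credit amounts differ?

Rafael ($426,100): Apprenticeship Credit: income exceeds $322,900 by $103,200, which is 42 full-or-partial $2,500 increments; reduction = 42 × $150 = $6,300, leaving $2,400.
Ingrid ($519,201): Apprenticeship Credit: income exceeds $322,900 by $196,301 → 79 increments × $150 = $11,850 ≥ base, so the credit is $0.
Difference: |$2,400 − $0| = $2,400.

$2,400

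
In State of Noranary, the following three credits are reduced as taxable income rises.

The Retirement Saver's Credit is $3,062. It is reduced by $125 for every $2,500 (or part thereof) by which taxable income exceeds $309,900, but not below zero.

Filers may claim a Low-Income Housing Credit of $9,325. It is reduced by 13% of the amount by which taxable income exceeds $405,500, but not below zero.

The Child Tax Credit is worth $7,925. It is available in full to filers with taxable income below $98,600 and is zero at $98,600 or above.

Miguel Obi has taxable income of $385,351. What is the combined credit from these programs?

Retirement Saver's Credit: income exceeds $309,900 by $75,451 → 31 increments × $125 = $3,875 ≥ base, so the credit is $0.
Low-Income Housing Credit: $385,351 is at or below the $405,500 threshold, so the full $9,325 applies.
Child Tax Credit: $385,351 meets or exceeds the $98,600 cutoff, so the credit is $0.
Total: $0 + $9,325 + $0 = $9,325.

$9,325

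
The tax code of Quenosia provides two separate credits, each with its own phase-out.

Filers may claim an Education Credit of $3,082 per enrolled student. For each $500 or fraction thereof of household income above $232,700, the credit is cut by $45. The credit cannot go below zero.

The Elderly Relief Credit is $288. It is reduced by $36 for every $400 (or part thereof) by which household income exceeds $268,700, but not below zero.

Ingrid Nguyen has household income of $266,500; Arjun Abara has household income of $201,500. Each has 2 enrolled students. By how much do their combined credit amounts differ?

$3,060

Ingrid ($266,500): Education Credit: base = 2 × $3,082 = $6,164. income exceeds $232,700 by $33,800, which is 68 full-or-partial $500 increments; reduction = 68 × $45 = $3,060, leaving $3,104. Elderly Relief Credit: $266,500 is at or below the $268,700 threshold, so the full $288 applies. total $3,104 + $288 = $3,392
Arjun ($201,500): Education Credit: base = 2 × $3,082 = $6,164. $201,500 is at or below the $232,700 threshold, so the full $6,164 applies. Elderly Relief Credit: $201,500 is at or below the $268,700 threshold, so the full $288 applies. total $6,164 + $288 = $6,452
Difference: |$3,392 − $6,452| = $3,060.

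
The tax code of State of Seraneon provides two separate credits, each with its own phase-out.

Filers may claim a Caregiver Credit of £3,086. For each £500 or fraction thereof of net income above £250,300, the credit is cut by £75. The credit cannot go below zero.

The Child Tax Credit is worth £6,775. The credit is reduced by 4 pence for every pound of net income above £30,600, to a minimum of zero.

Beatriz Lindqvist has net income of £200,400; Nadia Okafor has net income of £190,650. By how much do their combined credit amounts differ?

£373

Beatriz (£200,400): Caregiver Credit: £200,400 is at or below the £250,300 threshold, so the full £3,086 applies. Child Tax Credit: 4% of the £169,800 excess over £30,600 is £6,792 ≥ base, so the credit is £0. total £3,086 + £0 = £3,086
Nadia (£190,650): Caregiver Credit: £190,650 is at or below the £250,300 threshold, so the full £3,086 applies. Child Tax Credit: 4% of the £160,050 excess over £30,600 is £6,402; credit = £6,775 − £6,402 = £373. total £3,086 + £373 = £3,459
Difference: |£3,086 − £3,459| = £373.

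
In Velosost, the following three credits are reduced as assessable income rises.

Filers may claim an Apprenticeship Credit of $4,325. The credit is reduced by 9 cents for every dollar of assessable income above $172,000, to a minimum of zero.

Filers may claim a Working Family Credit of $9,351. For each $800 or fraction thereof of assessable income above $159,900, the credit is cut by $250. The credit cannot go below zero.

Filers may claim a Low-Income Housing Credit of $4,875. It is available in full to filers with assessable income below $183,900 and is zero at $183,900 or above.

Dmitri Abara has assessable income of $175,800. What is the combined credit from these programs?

Apprenticeship Credit: 9% of the $3,800 excess over $172,000 is $342; credit = $4,325 − $342 = $3,983.
Working Family Credit: income exceeds $159,900 by $15,900, which is 20 full-or-partial $800 increments; reduction = 20 × $250 = $5,000, leaving $4,351.
Low-Income Housing Credit: $175,800 is below the $183,900 cutoff, so the full $4,875 applies.
Total: $3,983 + $4,351 + $4,875 = $13,209.

$13,209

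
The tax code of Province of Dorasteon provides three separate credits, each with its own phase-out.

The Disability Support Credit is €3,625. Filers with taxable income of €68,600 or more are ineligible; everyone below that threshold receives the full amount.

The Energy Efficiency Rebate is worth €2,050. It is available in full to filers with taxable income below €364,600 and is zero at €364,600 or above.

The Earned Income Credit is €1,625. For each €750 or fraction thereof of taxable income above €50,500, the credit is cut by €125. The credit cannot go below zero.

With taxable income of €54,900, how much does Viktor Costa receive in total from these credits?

Disability Support Credit: €54,900 is below the €68,600 cutoff, so the full €3,625 applies.
Energy Efficiency Rebate: €54,900 is below the €364,600 cutoff, so the full €2,050 applies.
Earned Income Credit: income exceeds €50,500 by €4,400, which is 6 full-or-partial €750 increments; reduction = 6 × €125 = €750, leaving €875.
Total: €3,625 + €2,050 + €875 = €6,550.

€6,550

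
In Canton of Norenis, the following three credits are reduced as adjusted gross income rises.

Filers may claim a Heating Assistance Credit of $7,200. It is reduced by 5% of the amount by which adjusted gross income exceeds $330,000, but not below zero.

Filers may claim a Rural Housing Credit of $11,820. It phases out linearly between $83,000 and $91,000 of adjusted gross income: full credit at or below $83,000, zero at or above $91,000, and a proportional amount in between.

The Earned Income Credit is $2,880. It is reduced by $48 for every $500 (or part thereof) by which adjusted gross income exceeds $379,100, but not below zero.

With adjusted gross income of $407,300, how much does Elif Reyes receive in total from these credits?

Heating Assistance Credit: 5% of the $77,300 excess over $330,000 is $3,865; credit = $7,200 − $3,865 = $3,335.
Rural Housing Credit: $407,300 is at or above $91,000, so the credit is $0.
Earned Income Credit: income exceeds $379,100 by $28,200, which is 57 full-or-partial $500 increments; reduction = 57 × $48 = $2,736, leaving $144.
Total: $3,335 + $0 + $144 = $3,479.

$3,479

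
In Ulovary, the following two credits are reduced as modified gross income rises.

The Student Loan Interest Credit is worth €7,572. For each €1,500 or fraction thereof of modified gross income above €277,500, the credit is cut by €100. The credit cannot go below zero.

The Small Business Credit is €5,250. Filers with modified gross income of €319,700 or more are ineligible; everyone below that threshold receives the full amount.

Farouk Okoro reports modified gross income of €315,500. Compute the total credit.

€10,222

Student Loan Interest Credit: income exceeds €277,500 by €38,000, which is 26 full-or-partial €1,500 increments; reduction = 26 × €100 = €2,600, leaving €4,972.
Small Business Credit: €315,500 is below the €319,700 cutoff, so the full €5,250 applies.
Total: €4,972 + €5,250 = €10,222.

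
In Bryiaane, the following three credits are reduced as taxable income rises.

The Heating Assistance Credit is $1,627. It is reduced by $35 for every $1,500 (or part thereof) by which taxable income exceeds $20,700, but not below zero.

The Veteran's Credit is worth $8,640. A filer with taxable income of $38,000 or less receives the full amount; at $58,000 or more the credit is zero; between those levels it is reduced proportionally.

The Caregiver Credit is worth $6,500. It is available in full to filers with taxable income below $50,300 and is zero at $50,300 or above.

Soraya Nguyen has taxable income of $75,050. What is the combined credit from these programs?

$332

Heating Assistance Credit: income exceeds $20,700 by $54,350, which is 37 full-or-partial $1,500 increments; reduction = 37 × $35 = $1,295, leaving $332.
Veteran's Credit: $75,050 is at or above $58,000, so the credit is $0.
Caregiver Credit: $75,050 meets or exceeds the $50,300 cutoff, so the credit is $0.
Total: $332 + $0 + $0 = $332.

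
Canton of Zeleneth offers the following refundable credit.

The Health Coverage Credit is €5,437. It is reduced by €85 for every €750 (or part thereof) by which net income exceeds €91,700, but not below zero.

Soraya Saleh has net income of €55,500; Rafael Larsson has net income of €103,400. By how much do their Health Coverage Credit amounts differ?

Soraya (€55,500): Health Coverage Credit: €55,500 is at or below the €91,700 threshold, so the full €5,437 applies.
Rafael (€103,400): Health Coverage Credit: income exceeds €91,700 by €11,700, which is 16 full-or-partial €750 increments; reduction = 16 × €85 = €1,360, leaving €4,077.
Difference: |€5,437 − €4,077| = €1,360.

€1,360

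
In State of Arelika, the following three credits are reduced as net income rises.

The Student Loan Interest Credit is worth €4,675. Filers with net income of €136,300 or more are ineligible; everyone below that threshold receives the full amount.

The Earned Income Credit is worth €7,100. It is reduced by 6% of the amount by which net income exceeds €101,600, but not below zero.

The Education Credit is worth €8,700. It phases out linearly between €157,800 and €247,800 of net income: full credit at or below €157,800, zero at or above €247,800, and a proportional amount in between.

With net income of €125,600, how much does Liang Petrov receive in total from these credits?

Student Loan Interest Credit: €125,600 is below the €136,300 cutoff, so the full €4,675 applies.
Earned Income Credit: 6% of the €24,000 excess over €101,600 is €1,440; credit = €7,100 − €1,440 = €5,660.
Education Credit: €125,600 is at or below the €157,800 threshold, so the full €8,700 applies.
Total: €4,675 + €5,660 + €8,700 = €19,035.

€19,035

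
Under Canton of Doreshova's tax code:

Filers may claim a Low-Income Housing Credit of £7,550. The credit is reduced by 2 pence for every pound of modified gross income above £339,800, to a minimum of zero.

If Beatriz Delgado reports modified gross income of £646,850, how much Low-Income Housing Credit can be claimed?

Low-Income Housing Credit: 2% of the £307,050 excess over £339,800 is £6,141; credit = £7,550 − £6,141 = £1,409.

£1,409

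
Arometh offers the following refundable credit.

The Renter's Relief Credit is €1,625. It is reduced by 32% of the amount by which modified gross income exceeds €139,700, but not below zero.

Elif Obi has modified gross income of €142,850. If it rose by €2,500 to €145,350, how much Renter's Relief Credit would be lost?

At €142,850 — 32% of the €3,150 excess over €139,700 is €1,008; credit = €1,625 − €1,008 = €617.
At €145,350 — 32% of the €5,650 excess over €139,700 is €1,808 ≥ base, so the credit is €0.
Lost: €617 − €0 = €617.

€617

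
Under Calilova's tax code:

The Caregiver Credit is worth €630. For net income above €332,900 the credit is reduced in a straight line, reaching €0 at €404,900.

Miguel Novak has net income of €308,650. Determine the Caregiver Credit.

Caregiver Credit: €308,650 is at or below the €332,900 threshold, so the full €630 applies.

€630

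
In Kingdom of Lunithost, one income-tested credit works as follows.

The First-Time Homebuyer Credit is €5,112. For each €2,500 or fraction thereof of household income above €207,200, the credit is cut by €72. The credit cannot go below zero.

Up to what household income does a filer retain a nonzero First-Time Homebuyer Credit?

€382,200

After 70 increments the reduction is 70 × €72 = €5,040, leaving €72; one more increment wipes it out. Increment 70 ends at excess 70 × €2,500 = €175,000, so the highest qualifying income is €207,200 + €175,000 = €382,200.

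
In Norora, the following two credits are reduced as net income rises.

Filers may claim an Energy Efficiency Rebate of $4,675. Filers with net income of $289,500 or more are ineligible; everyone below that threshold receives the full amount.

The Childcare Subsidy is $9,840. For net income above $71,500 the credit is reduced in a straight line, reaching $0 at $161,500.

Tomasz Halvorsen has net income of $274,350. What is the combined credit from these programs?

Energy Efficiency Rebate: $274,350 is below the $289,500 cutoff, so the full $4,675 applies.
Childcare Subsidy: $274,350 is at or above $161,500, so the credit is $0.
Total: $4,675 + $0 = $4,675.

$4,675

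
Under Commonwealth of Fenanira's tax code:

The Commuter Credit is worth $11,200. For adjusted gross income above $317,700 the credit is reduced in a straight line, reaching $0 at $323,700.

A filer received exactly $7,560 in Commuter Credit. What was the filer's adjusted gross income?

$7,560 is 7,560/11,200 of the full $11,200, so 3,640/11,200 of the $6,000 range has been used: income = $317,700 + $6,000 × 3,640/11,200 = $319,650.

$319,650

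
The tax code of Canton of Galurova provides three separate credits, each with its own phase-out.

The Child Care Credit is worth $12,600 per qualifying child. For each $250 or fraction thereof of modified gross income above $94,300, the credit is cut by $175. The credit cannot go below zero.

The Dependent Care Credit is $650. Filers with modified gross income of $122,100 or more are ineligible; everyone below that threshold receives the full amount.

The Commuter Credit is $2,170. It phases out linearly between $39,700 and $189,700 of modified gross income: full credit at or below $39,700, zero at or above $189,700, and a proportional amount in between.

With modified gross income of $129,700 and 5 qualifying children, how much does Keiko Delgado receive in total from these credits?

Child Care Credit: base = 5 × $12,600 = $63,000. income exceeds $94,300 by $35,400, which is 142 full-or-partial $250 increments; reduction = 142 × $175 = $24,850, leaving $38,150.
Dependent Care Credit: $129,700 meets or exceeds the $122,100 cutoff, so the credit is $0.
Commuter Credit: $129,700 is $90,000 into a $150,000 phase-out range, leaving 60,000/150,000 of the credit: $2,170 × 60,000/150,000 = $868.
Total: $38,150 + $0 + $868 = $39,018.

$39,018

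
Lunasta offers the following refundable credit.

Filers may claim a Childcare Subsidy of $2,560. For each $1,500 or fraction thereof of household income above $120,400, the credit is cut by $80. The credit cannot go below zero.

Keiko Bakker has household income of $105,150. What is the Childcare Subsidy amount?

$2,560

Childcare Subsidy: $105,150 is at or below the $120,400 threshold, so the full $2,560 applies.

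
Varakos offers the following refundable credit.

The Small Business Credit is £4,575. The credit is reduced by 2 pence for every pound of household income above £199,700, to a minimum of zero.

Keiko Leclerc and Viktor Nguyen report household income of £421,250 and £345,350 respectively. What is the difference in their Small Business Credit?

£1,518

Keiko (£421,250): Small Business Credit: 2% of the £221,550 excess over £199,700 is £4,431; credit = £4,575 − £4,431 = £144.
Viktor (£345,350): Small Business Credit: 2% of the £145,650 excess over £199,700 is £2,913; credit = £4,575 − £2,913 = £1,662.
Difference: |£144 − £1,662| = £1,518.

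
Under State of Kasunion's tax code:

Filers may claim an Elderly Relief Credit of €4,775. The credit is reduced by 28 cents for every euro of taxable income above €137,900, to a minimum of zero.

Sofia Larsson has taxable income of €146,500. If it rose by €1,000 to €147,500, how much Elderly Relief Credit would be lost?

€280

At €146,500 — 28% of the €8,600 excess over €137,900 is €2,408; credit = €4,775 − €2,408 = €2,367.
At €147,500 — 28% of the €9,600 excess over €137,900 is €2,688; credit = €4,775 − €2,688 = €2,087.
Lost: €2,367 − €2,087 = €280.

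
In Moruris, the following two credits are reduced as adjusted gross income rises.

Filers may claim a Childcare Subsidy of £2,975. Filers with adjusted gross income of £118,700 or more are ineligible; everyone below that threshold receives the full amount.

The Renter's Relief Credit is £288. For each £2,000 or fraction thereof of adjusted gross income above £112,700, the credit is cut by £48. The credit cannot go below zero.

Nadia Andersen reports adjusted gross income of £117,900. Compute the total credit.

£3,119

Childcare Subsidy: £117,900 is below the £118,700 cutoff, so the full £2,975 applies.
Renter's Relief Credit: income exceeds £112,700 by £5,200, which is 3 full-or-partial £2,000 increments; reduction = 3 × £48 = £144, leaving £144.
Total: £2,975 + £144 = £3,119.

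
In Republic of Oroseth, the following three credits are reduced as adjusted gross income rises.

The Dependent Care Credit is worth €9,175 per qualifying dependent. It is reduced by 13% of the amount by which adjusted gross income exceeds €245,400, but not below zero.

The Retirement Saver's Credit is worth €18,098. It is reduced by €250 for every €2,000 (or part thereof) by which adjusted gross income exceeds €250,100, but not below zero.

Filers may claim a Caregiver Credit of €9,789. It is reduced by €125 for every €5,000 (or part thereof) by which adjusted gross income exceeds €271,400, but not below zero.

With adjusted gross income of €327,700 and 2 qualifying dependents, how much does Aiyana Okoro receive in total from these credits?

€24,288

Dependent Care Credit: base = 2 × €9,175 = €18,350. 13% of the €82,300 excess over €245,400 is €10,699; credit = €18,350 − €10,699 = €7,651.
Retirement Saver's Credit: income exceeds €250,100 by €77,600, which is 39 full-or-partial €2,000 increments; reduction = 39 × €250 = €9,750, leaving €8,348.
Caregiver Credit: income exceeds €271,400 by €56,300, which is 12 full-or-partial €5,000 increments; reduction = 12 × €125 = €1,500, leaving €8,289.
Total: €7,651 + €8,348 + €8,289 = €24,288.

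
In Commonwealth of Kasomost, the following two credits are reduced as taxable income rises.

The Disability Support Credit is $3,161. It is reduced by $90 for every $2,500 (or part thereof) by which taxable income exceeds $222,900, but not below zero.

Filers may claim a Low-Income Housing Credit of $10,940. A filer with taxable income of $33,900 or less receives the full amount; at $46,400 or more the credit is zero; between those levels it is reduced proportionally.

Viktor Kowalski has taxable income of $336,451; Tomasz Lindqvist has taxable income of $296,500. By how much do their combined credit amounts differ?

Viktor ($336,451): Disability Support Credit: income exceeds $222,900 by $113,551 → 46 increments × $90 = $4,140 ≥ base, so the credit is $0. Low-Income Housing Credit: $336,451 is at or above $46,400, so the credit is $0. total $0 + $0 = $0
Tomasz ($296,500): Disability Support Credit: income exceeds $222,900 by $73,600, which is 30 full-or-partial $2,500 increments; reduction = 30 × $90 = $2,700, leaving $461. Low-Income Housing Credit: $296,500 is at or above $46,400, so the credit is $0. total $461 + $0 = $461
Difference: |$0 − $461| = $461.

$461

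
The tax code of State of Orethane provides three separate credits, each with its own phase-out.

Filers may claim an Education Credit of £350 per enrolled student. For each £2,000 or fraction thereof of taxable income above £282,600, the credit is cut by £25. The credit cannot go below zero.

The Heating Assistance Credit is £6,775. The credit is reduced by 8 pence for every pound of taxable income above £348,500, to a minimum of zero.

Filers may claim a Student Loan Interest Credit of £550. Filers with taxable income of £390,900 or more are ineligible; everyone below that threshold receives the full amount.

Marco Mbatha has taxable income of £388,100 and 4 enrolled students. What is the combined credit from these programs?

Education Credit: base = 4 × £350 = £1,400. income exceeds £282,600 by £105,500, which is 53 full-or-partial £2,000 increments; reduction = 53 × £25 = £1,325, leaving £75.
Heating Assistance Credit: 8% of the £39,600 excess over £348,500 is £3,168; credit = £6,775 − £3,168 = £3,607.
Student Loan Interest Credit: £388,100 is below the £390,900 cutoff, so the full £550 applies.
Total: £75 + £3,607 + £550 = £4,232.

£4,232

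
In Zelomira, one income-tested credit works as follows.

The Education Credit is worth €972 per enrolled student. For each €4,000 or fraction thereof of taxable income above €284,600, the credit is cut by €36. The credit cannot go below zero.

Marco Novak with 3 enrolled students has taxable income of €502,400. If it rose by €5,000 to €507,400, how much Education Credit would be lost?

€36

At €502,400 — base = 3 × €972 = €2,916. income exceeds €284,600 by €217,800, which is 55 full-or-partial €4,000 increments; reduction = 55 × €36 = €1,980, leaving €936.
At €507,400 — base = 3 × €972 = €2,916. income exceeds €284,600 by €222,800, which is 56 full-or-partial €4,000 increments; reduction = 56 × €36 = €2,016, leaving €900.
Lost: €936 − €900 = €36.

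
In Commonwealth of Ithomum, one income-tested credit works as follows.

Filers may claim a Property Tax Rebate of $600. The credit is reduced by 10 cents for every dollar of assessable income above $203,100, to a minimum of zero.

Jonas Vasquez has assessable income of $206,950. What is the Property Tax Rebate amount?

Property Tax Rebate: 10% of the $3,850 excess over $203,100 is $385; credit = $600 − $385 = $215.

$215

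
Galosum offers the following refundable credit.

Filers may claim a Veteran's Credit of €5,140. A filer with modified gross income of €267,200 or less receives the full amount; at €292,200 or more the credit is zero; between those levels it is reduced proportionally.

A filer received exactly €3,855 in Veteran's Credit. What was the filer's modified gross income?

€3,855 is 3,855/5,140 of the full €5,140, so 1,285/5,140 of the €25,000 range has been used: income = €267,200 + €25,000 × 1,285/5,140 = €273,450.

€273,450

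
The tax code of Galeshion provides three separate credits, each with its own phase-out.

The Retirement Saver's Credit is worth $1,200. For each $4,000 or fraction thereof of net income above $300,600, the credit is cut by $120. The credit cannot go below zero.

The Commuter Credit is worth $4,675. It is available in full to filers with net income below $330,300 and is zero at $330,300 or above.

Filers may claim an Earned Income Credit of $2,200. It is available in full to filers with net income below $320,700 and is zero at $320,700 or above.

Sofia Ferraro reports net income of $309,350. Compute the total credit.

$7,715

Retirement Saver's Credit: income exceeds $300,600 by $8,750, which is 3 full-or-partial $4,000 increments; reduction = 3 × $120 = $360, leaving $840.
Commuter Credit: $309,350 is below the $330,300 cutoff, so the full $4,675 applies.
Earned Income Credit: $309,350 is below the $320,700 cutoff, so the full $2,200 applies.
Total: $840 + $4,675 + $2,200 = $7,715.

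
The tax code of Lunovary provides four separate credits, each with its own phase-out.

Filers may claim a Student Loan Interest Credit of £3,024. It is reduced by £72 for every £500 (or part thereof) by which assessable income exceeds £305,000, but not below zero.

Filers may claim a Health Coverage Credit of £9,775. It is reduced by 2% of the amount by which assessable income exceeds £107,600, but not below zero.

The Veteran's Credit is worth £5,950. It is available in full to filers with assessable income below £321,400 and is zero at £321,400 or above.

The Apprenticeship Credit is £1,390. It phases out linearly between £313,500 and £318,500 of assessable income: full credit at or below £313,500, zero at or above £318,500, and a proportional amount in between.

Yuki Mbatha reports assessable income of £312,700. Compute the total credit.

£14,885

Student Loan Interest Credit: income exceeds £305,000 by £7,700, which is 16 full-or-partial £500 increments; reduction = 16 × £72 = £1,152, leaving £1,872.
Health Coverage Credit: 2% of the £205,100 excess over £107,600 is £4,102; credit = £9,775 − £4,102 = £5,673.
Veteran's Credit: £312,700 is below the £321,400 cutoff, so the full £5,950 applies.
Apprenticeship Credit: £312,700 is at or below the £313,500 threshold, so the full £1,390 applies.
Total: £1,872 + £5,673 + £5,950 + £1,390 = £14,885.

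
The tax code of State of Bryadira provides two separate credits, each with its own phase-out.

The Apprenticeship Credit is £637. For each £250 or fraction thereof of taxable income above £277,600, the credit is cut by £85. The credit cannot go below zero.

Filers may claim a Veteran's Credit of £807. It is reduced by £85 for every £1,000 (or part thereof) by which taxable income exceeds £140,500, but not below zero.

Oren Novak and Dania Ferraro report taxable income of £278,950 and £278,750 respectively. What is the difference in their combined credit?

£85

Oren (£278,950): Apprenticeship Credit: income exceeds £277,600 by £1,350, which is 6 full-or-partial £250 increments; reduction = 6 × £85 = £510, leaving £127. Veteran's Credit: income exceeds £140,500 by £138,450 → 139 increments × £85 = £11,815 ≥ base, so the credit is £0. total £127 + £0 = £127
Dania (£278,750): Apprenticeship Credit: income exceeds £277,600 by £1,150, which is 5 full-or-partial £250 increments; reduction = 5 × £85 = £425, leaving £212. Veteran's Credit: income exceeds £140,500 by £138,250 → 139 increments × £85 = £11,815 ≥ base, so the credit is £0. total £212 + £0 = £212
Difference: |£127 − £212| = £85.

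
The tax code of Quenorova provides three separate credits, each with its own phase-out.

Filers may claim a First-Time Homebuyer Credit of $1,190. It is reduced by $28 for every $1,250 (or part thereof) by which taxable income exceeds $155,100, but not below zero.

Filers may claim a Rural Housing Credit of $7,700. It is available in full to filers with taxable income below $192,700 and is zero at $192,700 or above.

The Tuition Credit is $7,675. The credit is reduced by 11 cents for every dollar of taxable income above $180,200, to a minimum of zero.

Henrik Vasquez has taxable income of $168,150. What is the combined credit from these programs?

First-Time Homebuyer Credit: income exceeds $155,100 by $13,050, which is 11 full-or-partial $1,250 increments; reduction = 11 × $28 = $308, leaving $882.
Rural Housing Credit: $168,150 is below the $192,700 cutoff, so the full $7,700 applies.
Tuition Credit: $168,150 is at or below the $180,200 threshold, so the full $7,675 applies.
Total: $882 + $7,700 + $7,675 = $16,257.

$16,257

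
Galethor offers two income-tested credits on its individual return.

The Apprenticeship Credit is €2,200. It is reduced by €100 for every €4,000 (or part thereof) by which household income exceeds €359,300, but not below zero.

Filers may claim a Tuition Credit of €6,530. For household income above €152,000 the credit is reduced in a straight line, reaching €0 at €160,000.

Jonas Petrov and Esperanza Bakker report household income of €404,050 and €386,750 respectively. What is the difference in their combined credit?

€500

Jonas (€404,050): Apprenticeship Credit: income exceeds €359,300 by €44,750, which is 12 full-or-partial €4,000 increments; reduction = 12 × €100 = €1,200, leaving €1,000. Tuition Credit: €404,050 is at or above €160,000, so the credit is €0. total €1,000 + €0 = €1,000
Esperanza (€386,750): Apprenticeship Credit: income exceeds €359,300 by €27,450, which is 7 full-or-partial €4,000 increments; reduction = 7 × €100 = €700, leaving €1,500. Tuition Credit: €386,750 is at or above €160,000, so the credit is €0. total €1,500 + €0 = €1,500
Difference: |€1,000 − €1,500| = €500.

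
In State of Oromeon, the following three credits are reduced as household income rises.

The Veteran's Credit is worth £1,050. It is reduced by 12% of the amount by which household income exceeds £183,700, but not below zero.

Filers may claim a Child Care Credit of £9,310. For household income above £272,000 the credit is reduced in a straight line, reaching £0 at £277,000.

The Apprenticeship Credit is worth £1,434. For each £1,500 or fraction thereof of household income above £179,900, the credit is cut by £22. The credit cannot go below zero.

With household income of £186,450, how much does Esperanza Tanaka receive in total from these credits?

£11,354

Veteran's Credit: 12% of the £2,750 excess over £183,700 is £330; credit = £1,050 − £330 = £720.
Child Care Credit: £186,450 is at or below the £272,000 threshold, so the full £9,310 applies.
Apprenticeship Credit: income exceeds £179,900 by £6,550, which is 5 full-or-partial £1,500 increments; reduction = 5 × £22 = £110, leaving £1,324.
Total: £720 + £9,310 + £1,324 = £11,354.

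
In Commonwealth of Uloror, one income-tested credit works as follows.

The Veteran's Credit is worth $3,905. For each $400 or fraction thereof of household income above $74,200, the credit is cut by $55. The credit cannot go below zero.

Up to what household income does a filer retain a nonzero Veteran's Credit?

After 70 increments the reduction is 70 × $55 = $3,850, leaving $55; one more increment wipes it out. Increment 70 ends at excess 70 × $400 = $28,000, so the highest qualifying income is $74,200 + $28,000 = $102,200.

$102,200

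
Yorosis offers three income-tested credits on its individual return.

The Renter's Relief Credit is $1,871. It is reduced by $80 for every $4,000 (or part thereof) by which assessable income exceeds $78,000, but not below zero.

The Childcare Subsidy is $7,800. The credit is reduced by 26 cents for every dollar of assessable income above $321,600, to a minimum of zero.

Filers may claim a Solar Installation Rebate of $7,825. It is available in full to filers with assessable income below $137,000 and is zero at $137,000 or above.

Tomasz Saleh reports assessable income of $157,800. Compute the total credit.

Renter's Relief Credit: income exceeds $78,000 by $79,800, which is 20 full-or-partial $4,000 increments; reduction = 20 × $80 = $1,600, leaving $271.
Childcare Subsidy: $157,800 is at or below the $321,600 threshold, so the full $7,800 applies.
Solar Installation Rebate: $157,800 meets or exceeds the $137,000 cutoff, so the credit is $0.
Total: $271 + $7,800 + $0 = $8,071.

$8,071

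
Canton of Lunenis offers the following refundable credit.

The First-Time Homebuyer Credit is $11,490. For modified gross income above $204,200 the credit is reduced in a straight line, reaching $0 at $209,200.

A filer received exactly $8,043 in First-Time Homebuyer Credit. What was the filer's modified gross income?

$205,700

$8,043 is 8,043/11,490 of the full $11,490, so 3,447/11,490 of the $5,000 range has been used: income = $204,200 + $5,000 × 3,447/11,490 = $205,700.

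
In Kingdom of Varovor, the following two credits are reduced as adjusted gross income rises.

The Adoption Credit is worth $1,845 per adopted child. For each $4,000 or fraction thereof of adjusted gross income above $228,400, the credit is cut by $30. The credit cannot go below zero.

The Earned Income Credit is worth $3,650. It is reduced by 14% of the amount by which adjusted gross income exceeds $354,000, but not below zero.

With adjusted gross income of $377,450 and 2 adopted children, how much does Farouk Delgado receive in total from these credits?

$2,917

Adoption Credit: base = 2 × $1,845 = $3,690. income exceeds $228,400 by $149,050, which is 38 full-or-partial $4,000 increments; reduction = 38 × $30 = $1,140, leaving $2,550.
Earned Income Credit: 14% of the $23,450 excess over $354,000 is $3,283; credit = $3,650 − $3,283 = $367.
Total: $2,550 + $367 = $2,917.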